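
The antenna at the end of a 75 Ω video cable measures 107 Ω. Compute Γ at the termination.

Γ = (Z_L − Z_0)/(Z_L + Z_0) = (107 − 75)/(107 + 75) = 32/182

Γ = 0.176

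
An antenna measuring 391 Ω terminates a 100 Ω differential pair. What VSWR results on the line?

VSWR ≈ 3.91

For a purely resistive load, VSWR = R_L/Z_0 or Z_0/R_L (whichever > 1) = 391/100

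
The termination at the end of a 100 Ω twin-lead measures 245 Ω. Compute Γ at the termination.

Γ = 0.42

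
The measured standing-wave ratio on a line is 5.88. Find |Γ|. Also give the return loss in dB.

|Γ| ≈ 0.709; return loss ≈ 2.98 dB

|Γ| = (S − 1)/(S + 1) = (5.88 − 1)/(5.88 + 1) = 4.88/6.88
RL = −20·log₁₀|Γ| = −20·log₁₀(0.709)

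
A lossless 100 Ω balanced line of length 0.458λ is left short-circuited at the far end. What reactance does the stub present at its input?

X_in ≈ -27 Ω (capacitive)

βl = 2π × 0.458 = 165°
tan(βl) = -0.27
For a short-circuited stub, Z_in = jZ_0·tan(βl)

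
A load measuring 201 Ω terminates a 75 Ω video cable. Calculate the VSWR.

For a purely resistive load, VSWR = R_L/Z_0 or Z_0/R_L (whichever > 1) = 201/75

VSWR ≈ 2.68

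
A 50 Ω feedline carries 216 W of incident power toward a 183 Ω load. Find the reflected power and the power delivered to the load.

Γ = (183 − 50)/(183 + 50) = 0.571
|Γ|² = 0.326
P_refl = |Γ|²·P_inc = 70.4 W, P_del = (1 − |Γ|²)·P_inc = 146 W

P_reflected ≈ 70.4 W; P_delivered ≈ 146 W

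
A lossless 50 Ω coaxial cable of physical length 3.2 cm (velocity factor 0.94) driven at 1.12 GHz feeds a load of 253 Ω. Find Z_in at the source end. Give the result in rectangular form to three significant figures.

λ = v/f = 0.94·c / 1.12 GHz = 0.252 m
βl = 2π·l/λ = 2π × 0.127 = 45.8°
tan(βl) = tan(45.8°) = 1.03
Z_in = Z_0·(Z_L + jZ_0·tanβl)/(Z_0 + jZ_L·tanβl)
     = 50·(253 + j51.3)/(50 + j260)

Z_in ≈ 18.6 − j45.1 Ω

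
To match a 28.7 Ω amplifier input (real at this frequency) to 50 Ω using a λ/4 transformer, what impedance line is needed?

Z_qwt = √(Z_0·R_L) = √(50 × 28.7) = √1435

Z_qwt ≈ 37.9 Ω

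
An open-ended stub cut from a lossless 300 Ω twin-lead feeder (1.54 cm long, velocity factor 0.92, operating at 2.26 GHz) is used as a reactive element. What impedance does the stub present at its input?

λ = v/f = 0.92·c / 2.26 GHz = 0.122 m
βl = 2π·l/λ = 2π × 0.126 = 45.4°
tan(βl) = 1.01
For an open-ended stub, Z_in = −jZ_0·cot(βl) = −jZ_0/tan(βl)

Z_in ≈ −j296 Ω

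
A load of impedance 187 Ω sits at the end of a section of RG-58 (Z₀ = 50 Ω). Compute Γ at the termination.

Γ = (Z_L − Z_0)/(Z_L + Z_0) = (187 − 50)/(187 + 50) = 137/237

Γ = 0.578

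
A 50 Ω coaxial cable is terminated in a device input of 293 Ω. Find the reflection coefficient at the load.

Γ = 0.708

Γ = (Z_L − Z_0)/(Z_L + Z_0) = (293 − 50)/(293 + 50) = 243/343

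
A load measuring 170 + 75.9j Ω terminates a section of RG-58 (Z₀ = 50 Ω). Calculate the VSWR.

VSWR ≈ 4.13

Γ = (Z_L − Z_0)/(Z_L + Z_0) = (120 + j75.9)/(220 + j75.9)
|Γ| = 142/233 = 0.61
VSWR = (1 + |Γ|)/(1 − |Γ|) = 1.61/0.39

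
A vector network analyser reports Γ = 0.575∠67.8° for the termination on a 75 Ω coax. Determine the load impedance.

Z_L = Z_0·(1 + Γ)/(1 − Γ) = 75·(1.22 + j0.532)/(0.783 − j0.532)

Z_L ≈ 56 + j89.1 Ω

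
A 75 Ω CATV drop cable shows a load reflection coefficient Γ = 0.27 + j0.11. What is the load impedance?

Z_L = Z_0·(1 + Γ)/(1 − Γ) = 75·(1.27 + j0.11)/(0.73 − j0.11)

Z_L ≈ 126 + j30.3 Ω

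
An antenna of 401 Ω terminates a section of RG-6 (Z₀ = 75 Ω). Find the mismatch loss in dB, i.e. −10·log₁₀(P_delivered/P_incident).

Γ = (401 − 75)/(401 + 75) = 0.685
|Γ|² = 0.469, so P_del/P_inc = 1 − |Γ|² = 0.531
ML = −10·log₁₀(1 − |Γ|²)

mismatch loss ≈ 2.75 dB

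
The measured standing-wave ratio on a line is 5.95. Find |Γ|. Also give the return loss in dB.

|Γ| ≈ 0.712; return loss ≈ 2.95 dB

|Γ| = (S − 1)/(S + 1) = (5.95 − 1)/(5.95 + 1) = 4.95/6.95
RL = −20·log₁₀|Γ| = −20·log₁₀(0.712)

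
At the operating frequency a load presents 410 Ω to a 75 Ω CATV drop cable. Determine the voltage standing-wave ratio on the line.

VSWR ≈ 5.47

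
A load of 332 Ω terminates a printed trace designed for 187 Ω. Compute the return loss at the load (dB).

Γ = (332 − 187)/(332 + 187) = 0.279
RL = −20·log₁₀|Γ| = −20·log₁₀(0.279)

RL ≈ 11.1 dB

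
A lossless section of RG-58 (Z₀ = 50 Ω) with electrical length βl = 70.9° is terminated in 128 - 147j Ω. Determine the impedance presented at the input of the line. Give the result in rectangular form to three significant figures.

tan(βl) = tan(70.9°) = 2.89
Z_in = Z_0·(Z_L + jZ_0·tanβl)/(Z_0 + jZ_L·tanβl)
     = 50·(128 − j2.61)/(475 + j370)

Z_in ≈ 8.26 − j6.71 Ω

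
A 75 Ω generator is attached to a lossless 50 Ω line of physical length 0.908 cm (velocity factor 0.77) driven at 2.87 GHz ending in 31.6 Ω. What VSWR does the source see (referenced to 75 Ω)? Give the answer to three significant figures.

λ = v/f = 0.77·c / 2.87 GHz = 0.0805 m
βl = 2π·l/λ = 2π × 0.113 = 40.6°
tan(βl) = 0.857
Z_in = Z_0·(Z_L + jZ_0·tanβl)/(Z_0 + jZ_L·tanβl) = 42.4 + j19.9 Ω
Γ_s = (Z_in − Z_s)/(Z_in + Z_s) = (-32.6 + j19.9)/(117 + j19.9), |Γ_s| = 0.321
VSWR = (1 + |Γ_s|)/(1 − |Γ_s|)

VSWR ≈ 1.95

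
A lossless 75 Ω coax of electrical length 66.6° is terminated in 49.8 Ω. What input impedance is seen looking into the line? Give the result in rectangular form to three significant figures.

Z_in ≈ 94.1 + j28.9 Ω

tan(βl) = tan(66.6°) = 2.31
Z_in = Z_0·(Z_L + jZ_0·tanβl)/(Z_0 + jZ_L·tanβl)
     = 75·(49.8 + j173)/(75 + j115)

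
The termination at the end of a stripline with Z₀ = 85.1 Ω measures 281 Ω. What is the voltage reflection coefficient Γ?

Γ = (Z_L − Z_0)/(Z_L + Z_0) = (281 − 85.1)/(281 + 85.1) = 195.9/366.1

Γ = 0.535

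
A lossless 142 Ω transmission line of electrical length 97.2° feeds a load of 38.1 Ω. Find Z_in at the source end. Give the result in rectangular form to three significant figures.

tan(βl) = tan(97.2°) = -7.92
Z_in = Z_0·(Z_L + jZ_0·tanβl)/(Z_0 + jZ_L·tanβl)
     = 142·(38.1 − j1120)/(142 − j302)

Z_in ≈ 440 − j189 Ω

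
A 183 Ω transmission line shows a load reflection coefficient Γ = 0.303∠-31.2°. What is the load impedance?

Z_L = Z_0·(1 + Γ)/(1 − Γ) = 183·(1.26 − j0.157)/(0.741 + j0.157)

Z_L ≈ 290 − j100 Ω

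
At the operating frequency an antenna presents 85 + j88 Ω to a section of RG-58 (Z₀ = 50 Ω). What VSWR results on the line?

VSWR ≈ 3.85

Γ = (Z_L − Z_0)/(Z_L + Z_0) = (35 + j88)/(135 + j88)
|Γ| = 94.7/161 = 0.588
VSWR = (1 + |Γ|)/(1 − |Γ|) = 1.59/0.412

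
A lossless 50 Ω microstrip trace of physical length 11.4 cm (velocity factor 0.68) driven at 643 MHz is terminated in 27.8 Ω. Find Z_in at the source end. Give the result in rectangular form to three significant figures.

Z_in ≈ 47.4 − j28.9 Ω

λ = v/f = 0.68·c / 643 MHz = 0.317 m
βl = 2π·l/λ = 2π × 0.359 = 129°
tan(βl) = tan(129°) = -1.22
Z_in = Z_0·(Z_L + jZ_0·tanβl)/(Z_0 + jZ_L·tanβl)
     = 50·(27.8 − j61)/(50 − j33.9)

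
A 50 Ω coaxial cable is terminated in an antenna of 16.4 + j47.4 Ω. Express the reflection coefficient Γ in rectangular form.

Γ ≈ 0.00236 + j0.712

Γ = (Z_L − Z_0)/(Z_L + Z_0) = (-33.6 + j47.4)/(66.4 + j47.4)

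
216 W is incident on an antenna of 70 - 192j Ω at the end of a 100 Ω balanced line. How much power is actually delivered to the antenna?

P_delivered ≈ 92 W

|Γ| = |(-30 − j192)/(170 − j192)| = 0.758
|Γ|² = 0.574
P_refl = |Γ|²·P_inc = 124 W, P_del = (1 − |Γ|²)·P_inc = 92 W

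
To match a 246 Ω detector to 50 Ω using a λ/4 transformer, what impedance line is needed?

Z_qwt ≈ 111 Ω

Z_qwt = √(Z_0·R_L) = √(50 × 246) = √12300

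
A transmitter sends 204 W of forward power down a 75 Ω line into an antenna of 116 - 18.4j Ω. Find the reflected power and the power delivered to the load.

|Γ| = |(41 − j18.4)/(191 − j18.4)| = 0.234
|Γ|² = 0.0549
P_refl = |Γ|²·P_inc = 11.2 W, P_del = (1 − |Γ|²)·P_inc = 193 W

P_reflected ≈ 11.2 W; P_delivered ≈ 193 W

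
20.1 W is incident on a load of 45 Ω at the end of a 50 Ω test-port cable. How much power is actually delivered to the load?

P_delivered ≈ 20 W

Γ = (45 − 50)/(45 + 50) = -0.0526
|Γ|² = 0.00277
P_refl = |Γ|²·P_inc = 0.0557 W, P_del = (1 − |Γ|²)·P_inc = 20 W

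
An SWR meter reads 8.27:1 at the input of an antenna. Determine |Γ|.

|Γ| ≈ 0.784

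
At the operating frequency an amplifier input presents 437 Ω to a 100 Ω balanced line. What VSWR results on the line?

For a purely resistive load, VSWR = R_L/Z_0 or Z_0/R_L (whichever > 1) = 437/100

VSWR ≈ 4.37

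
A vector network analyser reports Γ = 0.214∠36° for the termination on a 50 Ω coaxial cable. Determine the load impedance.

Z_L ≈ 68.2 + j18 Ω

Z_L = Z_0·(1 + Γ)/(1 − Γ) = 50·(1.17 + j0.126)/(0.827 − j0.126)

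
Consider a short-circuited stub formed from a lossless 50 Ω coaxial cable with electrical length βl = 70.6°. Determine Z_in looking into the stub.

Z_in ≈ +j142 Ω

tan(βl) = 2.84
For a short-circuited stub, Z_in = jZ_0·tan(βl)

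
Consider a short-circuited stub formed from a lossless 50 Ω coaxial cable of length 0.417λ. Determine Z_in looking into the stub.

βl = 2π × 0.417 = 150°
tan(βl) = -0.575
For a short-circuited stub, Z_in = jZ_0·tan(βl)

Z_in ≈ −j28.7 Ω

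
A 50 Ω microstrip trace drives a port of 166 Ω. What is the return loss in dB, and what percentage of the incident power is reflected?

Γ = (166 − 50)/(166 + 50) = 0.537
RL = −20·log₁₀(0.537) = 5.4 dB
P_refl/P_inc = |Γ|² = 0.288

RL ≈ 5.4 dB; 28.8% of incident power reflected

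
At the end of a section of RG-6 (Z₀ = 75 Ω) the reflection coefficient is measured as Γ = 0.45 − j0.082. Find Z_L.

Z_L ≈ 192 − j39.8 Ω

Z_L = Z_0·(1 + Γ)/(1 − Γ) = 75·(1.45 − j0.082)/(0.55 + j0.082)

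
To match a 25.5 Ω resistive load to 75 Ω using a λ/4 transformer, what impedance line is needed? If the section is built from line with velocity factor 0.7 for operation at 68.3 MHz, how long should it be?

Z_qwt = √(Z_0·R_L) = √(75 × 25.5) = √1912
λ = 0.7·c/f = 3.07 m, so l = λ/4 = 0.769 m

Z_qwt ≈ 43.7 Ω; length ≈ 76.9 cm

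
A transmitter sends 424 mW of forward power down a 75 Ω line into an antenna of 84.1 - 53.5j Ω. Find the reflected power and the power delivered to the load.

|Γ| = |(9.1 − j53.5)/(159.1 − j53.5)| = 0.323
|Γ|² = 0.105
P_refl = |Γ|²·P_inc = 44.3 mW, P_del = (1 − |Γ|²)·P_inc = 380 mW

P_reflected ≈ 44.3 mW; P_delivered ≈ 380 mW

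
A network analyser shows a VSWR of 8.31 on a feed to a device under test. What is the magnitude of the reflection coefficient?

|Γ| = (S − 1)/(S + 1) = (8.31 − 1)/(8.31 + 1) = 7.31/9.31

|Γ| ≈ 0.785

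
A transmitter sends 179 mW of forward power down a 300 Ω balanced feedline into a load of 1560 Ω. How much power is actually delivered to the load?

Γ = (1560 − 300)/(1560 + 300) = 0.677
|Γ|² = 0.459
P_refl = |Γ|²·P_inc = 82.1 mW, P_del = (1 − |Γ|²)·P_inc = 96.9 mW

P_delivered ≈ 96.9 mW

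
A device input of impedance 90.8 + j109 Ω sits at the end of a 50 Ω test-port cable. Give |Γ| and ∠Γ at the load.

Γ = (Z_L − Z_0)/(Z_L + Z_0) = (40.8 + j109)/(140.8 + j109)
|Γ| = 116/178 = 0.654

Γ ≈ 0.654 ∠ 31.7°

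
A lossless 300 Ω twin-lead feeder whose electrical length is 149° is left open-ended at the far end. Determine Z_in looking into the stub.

tan(βl) = -0.601
For an open-ended stub, Z_in = −jZ_0·cot(βl) = −jZ_0/tan(βl)

Z_in ≈ +j499 Ω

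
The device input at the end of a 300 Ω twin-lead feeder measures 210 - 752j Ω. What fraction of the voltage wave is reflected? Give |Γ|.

|Γ| ≈ 0.834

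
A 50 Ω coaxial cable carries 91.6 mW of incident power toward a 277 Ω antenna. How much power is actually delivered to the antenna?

Γ = (277 − 50)/(277 + 50) = 0.694
|Γ|² = 0.482
P_refl = |Γ|²·P_inc = 44.1 mW, P_del = (1 − |Γ|²)·P_inc = 47.5 mW

P_delivered ≈ 47.5 mW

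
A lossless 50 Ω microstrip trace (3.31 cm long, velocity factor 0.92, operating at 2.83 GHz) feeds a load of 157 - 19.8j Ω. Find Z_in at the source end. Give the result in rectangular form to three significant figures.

Z_in ≈ 22.1 + j29.8 Ω

λ = v/f = 0.92·c / 2.83 GHz = 0.0975 m
βl = 2π·l/λ = 2π × 0.339 = 122°
tan(βl) = tan(122°) = -1.59
Z_in = Z_0·(Z_L + jZ_0·tanβl)/(Z_0 + jZ_L·tanβl)
     = 50·(157 − j99.3)/(18.5 − j249)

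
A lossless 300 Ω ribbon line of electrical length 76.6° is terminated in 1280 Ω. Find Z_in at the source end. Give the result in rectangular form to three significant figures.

Z_in ≈ 74.1 − j67.3 Ω

tan(βl) = tan(76.6°) = 4.2
Z_in = Z_0·(Z_L + jZ_0·tanβl)/(Z_0 + jZ_L·tanβl)
     = 300·(1280 + j1260)/(300 + j5370)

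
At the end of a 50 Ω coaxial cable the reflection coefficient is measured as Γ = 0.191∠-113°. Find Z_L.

Z_L = Z_0·(1 + Γ)/(1 − Γ) = 50·(0.925 − j0.176)/(1.07 + j0.176)

Z_L ≈ 40.6 − j14.8 Ω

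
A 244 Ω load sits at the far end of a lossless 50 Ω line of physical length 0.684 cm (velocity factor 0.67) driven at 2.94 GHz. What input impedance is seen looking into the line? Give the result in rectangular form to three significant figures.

λ = v/f = 0.67·c / 2.94 GHz = 0.0684 m
βl = 2π·l/λ = 2π × 0.1 = 36°
tan(βl) = tan(36°) = 0.727
Z_in = Z_0·(Z_L + jZ_0·tanβl)/(Z_0 + jZ_L·tanβl)
     = 50·(244 + j36.4)/(50 + j177)

Z_in ≈ 27.5 − j61 Ω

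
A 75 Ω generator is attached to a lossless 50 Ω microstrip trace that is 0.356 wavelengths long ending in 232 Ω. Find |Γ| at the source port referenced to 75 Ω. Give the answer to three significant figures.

|Γ| ≈ 0.693

βl = 2π × 0.356 = 128°
tan(βl) = -1.27
Z_in = Z_0·(Z_L + jZ_0·tanβl)/(Z_0 + jZ_L·tanβl) = 16.9 + j36.4 Ω
Γ_s = (Z_in − Z_s)/(Z_in + Z_s) = (-58.1 + j36.4)/(91.9 + j36.4), |Γ_s| = 0.693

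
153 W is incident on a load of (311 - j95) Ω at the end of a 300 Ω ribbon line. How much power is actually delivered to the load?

|Γ| = |(11 − j95)/(611 − j95)| = 0.155
|Γ|² = 0.0239
P_refl = |Γ|²·P_inc = 3.66 W, P_del = (1 − |Γ|²)·P_inc = 149 W

P_delivered ≈ 149 W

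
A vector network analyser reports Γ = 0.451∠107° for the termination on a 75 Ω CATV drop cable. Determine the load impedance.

Z_L = Z_0·(1 + Γ)/(1 − Γ) = 75·(0.868 + j0.431)/(1.13 − j0.431)

Z_L ≈ 40.7 + j44.1 Ω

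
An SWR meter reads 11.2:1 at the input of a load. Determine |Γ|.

|Γ| ≈ 0.836

|Γ| = (S − 1)/(S + 1) = (11.2 − 1)/(11.2 + 1) = 10.2/12.2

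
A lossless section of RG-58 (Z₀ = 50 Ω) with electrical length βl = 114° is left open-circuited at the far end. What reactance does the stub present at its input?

tan(βl) = -2.25
For an open-circuited stub, Z_in = −jZ_0·cot(βl) = −jZ_0/tan(βl)

X_in ≈ 22.3 Ω (inductive)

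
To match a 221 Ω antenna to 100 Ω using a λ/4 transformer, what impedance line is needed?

Z_qwt ≈ 149 Ω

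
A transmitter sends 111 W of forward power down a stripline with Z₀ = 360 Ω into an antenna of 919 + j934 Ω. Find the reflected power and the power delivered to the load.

|Γ| = |(559 + j934)/(1279 + j934)| = 0.687
|Γ|² = 0.472
P_refl = |Γ|²·P_inc = 52.4 W, P_del = (1 − |Γ|²)·P_inc = 58.6 W

P_reflected ≈ 52.4 W; P_delivered ≈ 58.6 W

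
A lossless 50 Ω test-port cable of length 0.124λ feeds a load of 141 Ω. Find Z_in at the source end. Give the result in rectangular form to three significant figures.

βl = 2π × 0.124 = 44.6°
tan(βl) = tan(44.6°) = 0.988
Z_in = Z_0·(Z_L + jZ_0·tanβl)/(Z_0 + jZ_L·tanβl)
     = 50·(141 + j49.4)/(50 + j139)

Z_in ≈ 31.8 − j39.2 Ω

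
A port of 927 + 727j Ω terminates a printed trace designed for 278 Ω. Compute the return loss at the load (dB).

Γ = (649 + j727)/(1205 + j727), |Γ| = 0.692
RL = −20·log₁₀|Γ| = −20·log₁₀(0.692)

RL ≈ 3.19 dB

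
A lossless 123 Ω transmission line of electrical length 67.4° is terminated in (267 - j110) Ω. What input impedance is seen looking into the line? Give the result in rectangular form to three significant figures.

Z_in ≈ 48.7 − j21.8 Ω

tan(βl) = tan(67.4°) = 2.4
Z_in = Z_0·(Z_L + jZ_0·tanβl)/(Z_0 + jZ_L·tanβl)
     = 123·(267 + j185)/(387 + j641)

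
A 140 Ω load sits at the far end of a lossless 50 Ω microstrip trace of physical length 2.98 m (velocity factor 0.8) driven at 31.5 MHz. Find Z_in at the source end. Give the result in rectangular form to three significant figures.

λ = v/f = 0.8·c / 31.5 MHz = 7.62 m
βl = 2π·l/λ = 2π × 0.391 = 141°
tan(βl) = tan(141°) = -0.815
Z_in = Z_0·(Z_L + jZ_0·tanβl)/(Z_0 + jZ_L·tanβl)
     = 50·(140 − j40.8)/(50 − j114)

Z_in ≈ 37.5 + j44.9 Ω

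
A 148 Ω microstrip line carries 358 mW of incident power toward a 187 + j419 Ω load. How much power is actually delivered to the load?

|Γ| = |(39 + j419)/(335 + j419)| = 0.784
|Γ|² = 0.615
P_refl = |Γ|²·P_inc = 220 mW, P_del = (1 − |Γ|²)·P_inc = 138 mW

P_delivered ≈ 138 mW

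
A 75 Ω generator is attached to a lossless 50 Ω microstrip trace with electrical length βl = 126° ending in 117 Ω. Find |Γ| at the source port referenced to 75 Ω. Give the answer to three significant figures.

|Γ| ≈ 0.487

tan(βl) = -1.38
Z_in = Z_0·(Z_L + jZ_0·tanβl)/(Z_0 + jZ_L·tanβl) = 29.8 + j27.1 Ω
Γ_s = (Z_in − Z_s)/(Z_in + Z_s) = (-45.2 + j27.1)/(105 + j27.1), |Γ_s| = 0.487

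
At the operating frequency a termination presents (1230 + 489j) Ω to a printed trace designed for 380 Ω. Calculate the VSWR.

Γ = (Z_L − Z_0)/(Z_L + Z_0) = (850 + j489)/(1610 + j489)
|Γ| = 981/1680 = 0.583
VSWR = (1 + |Γ|)/(1 − |Γ|) = 1.58/0.417

VSWR ≈ 3.79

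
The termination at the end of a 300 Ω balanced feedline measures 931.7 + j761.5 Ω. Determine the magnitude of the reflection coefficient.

|Γ| ≈ 0.683

Γ = (Z_L − Z_0)/(Z_L + Z_0) = (631.7 + j761.5)/(1232 + j761.5)
|Γ| = 989/1450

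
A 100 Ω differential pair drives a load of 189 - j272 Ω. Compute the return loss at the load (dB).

RL ≈ 2.84 dB

Γ = (89 − j272)/(289 − j272), |Γ| = 0.721
RL = −20·log₁₀|Γ| = −20·log₁₀(0.721)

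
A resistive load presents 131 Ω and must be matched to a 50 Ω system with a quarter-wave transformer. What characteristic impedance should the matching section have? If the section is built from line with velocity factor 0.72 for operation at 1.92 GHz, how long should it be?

Z_qwt ≈ 80.9 Ω; length ≈ 2.81 cm

Z_qwt = √(Z_0·R_L) = √(50 × 131) = √6550
λ = 0.72·c/f = 0.113 m, so l = λ/4 = 0.0281 m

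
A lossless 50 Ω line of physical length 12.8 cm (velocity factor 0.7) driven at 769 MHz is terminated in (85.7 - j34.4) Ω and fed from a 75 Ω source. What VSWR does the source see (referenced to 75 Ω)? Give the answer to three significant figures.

VSWR ≈ 1.41

λ = v/f = 0.7·c / 769 MHz = 0.273 m
βl = 2π·l/λ = 2π × 0.469 = 169°
tan(βl) = -0.199
Z_in = Z_0·(Z_L + jZ_0·tanβl)/(Z_0 + jZ_L·tanβl) = 103 − j10.5 Ω
Γ_s = (Z_in − Z_s)/(Z_in + Z_s) = (28.4 − j10.5)/(178 − j10.5), |Γ_s| = 0.17
VSWR = (1 + |Γ_s|)/(1 − |Γ_s|)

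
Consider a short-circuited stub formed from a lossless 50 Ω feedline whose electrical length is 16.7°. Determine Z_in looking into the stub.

tan(βl) = 0.3
For a short-circuited stub, Z_in = jZ_0·tan(βl)

Z_in ≈ +j15 Ω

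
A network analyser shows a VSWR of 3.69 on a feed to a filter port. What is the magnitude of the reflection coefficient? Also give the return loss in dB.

|Γ| = (S − 1)/(S + 1) = (3.69 − 1)/(3.69 + 1) = 2.69/4.69
RL = −20·log₁₀|Γ| = −20·log₁₀(0.574)

|Γ| ≈ 0.574; return loss ≈ 4.83 dB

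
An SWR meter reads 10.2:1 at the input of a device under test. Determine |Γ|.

|Γ| ≈ 0.821

|Γ| = (S − 1)/(S + 1) = (10.2 − 1)/(10.2 + 1) = 9.2/11.2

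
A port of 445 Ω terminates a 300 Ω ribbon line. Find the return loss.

Γ = (445 − 300)/(445 + 300) = 0.195
RL = −20·log₁₀|Γ| = −20·log₁₀(0.195)

RL ≈ 14.2 dB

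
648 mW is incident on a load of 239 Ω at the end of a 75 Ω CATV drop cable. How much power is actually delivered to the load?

Γ = (239 − 75)/(239 + 75) = 0.522
|Γ|² = 0.273
P_refl = |Γ|²·P_inc = 177 mW, P_del = (1 − |Γ|²)·P_inc = 471 mW

P_delivered ≈ 471 mW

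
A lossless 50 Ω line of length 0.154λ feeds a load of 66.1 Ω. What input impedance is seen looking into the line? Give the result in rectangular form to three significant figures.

Z_in ≈ 43.9 − j11.6 Ω

βl = 2π × 0.154 = 55.4°
tan(βl) = tan(55.4°) = 1.45
Z_in = Z_0·(Z_L + jZ_0·tanβl)/(Z_0 + jZ_L·tanβl)
     = 50·(66.1 + j72.6)/(50 + j96)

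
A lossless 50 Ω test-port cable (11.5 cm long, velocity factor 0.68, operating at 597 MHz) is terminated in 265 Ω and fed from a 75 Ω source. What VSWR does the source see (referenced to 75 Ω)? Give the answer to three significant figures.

λ = v/f = 0.68·c / 597 MHz = 0.342 m
βl = 2π·l/λ = 2π × 0.337 = 121°
tan(βl) = -1.65
Z_in = Z_0·(Z_L + jZ_0·tanβl)/(Z_0 + jZ_L·tanβl) = 12.7 + j28.8 Ω
Γ_s = (Z_in − Z_s)/(Z_in + Z_s) = (-62.3 + j28.8)/(87.7 + j28.8), |Γ_s| = 0.743
VSWR = (1 + |Γ_s|)/(1 − |Γ_s|)

VSWR ≈ 6.79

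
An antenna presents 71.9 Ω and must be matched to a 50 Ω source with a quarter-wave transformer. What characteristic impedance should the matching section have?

Z_qwt ≈ 60 Ω

Z_qwt = √(Z_0·R_L) = √(50 × 71.9) = √3595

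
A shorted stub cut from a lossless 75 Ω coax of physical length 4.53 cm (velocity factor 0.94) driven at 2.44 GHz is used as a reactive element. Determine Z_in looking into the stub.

λ = v/f = 0.94·c / 2.44 GHz = 0.116 m
βl = 2π·l/λ = 2π × 0.392 = 141°
tan(βl) = -0.807
For a shorted stub, Z_in = jZ_0·tan(βl)

Z_in ≈ −j60.5 Ω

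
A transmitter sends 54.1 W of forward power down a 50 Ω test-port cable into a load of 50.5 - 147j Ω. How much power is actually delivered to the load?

P_delivered ≈ 17.2 W

|Γ| = |(0.5 − j147)/(100.5 − j147)| = 0.826
|Γ|² = 0.681
P_refl = |Γ|²·P_inc = 36.9 W, P_del = (1 − |Γ|²)·P_inc = 17.2 W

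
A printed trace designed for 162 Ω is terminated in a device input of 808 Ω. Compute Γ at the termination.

Γ = (Z_L − Z_0)/(Z_L + Z_0) = (808 − 162)/(808 + 162) = 646/970

Γ = 0.666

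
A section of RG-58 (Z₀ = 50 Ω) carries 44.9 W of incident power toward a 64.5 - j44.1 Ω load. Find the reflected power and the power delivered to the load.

P_reflected ≈ 6.43 W; P_delivered ≈ 38.5 W

|Γ| = |(14.5 − j44.1)/(114.5 − j44.1)| = 0.378
|Γ|² = 0.143
P_refl = |Γ|²·P_inc = 6.43 W, P_del = (1 − |Γ|²)·P_inc = 38.5 W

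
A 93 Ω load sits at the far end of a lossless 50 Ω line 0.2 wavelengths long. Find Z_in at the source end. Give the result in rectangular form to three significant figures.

Z_in ≈ 28.8 − j11.2 Ω

βl = 2π × 0.2 = 72°
tan(βl) = tan(72°) = 3.08
Z_in = Z_0·(Z_L + jZ_0·tanβl)/(Z_0 + jZ_L·tanβl)
     = 50·(93 + j154)/(50 + j286)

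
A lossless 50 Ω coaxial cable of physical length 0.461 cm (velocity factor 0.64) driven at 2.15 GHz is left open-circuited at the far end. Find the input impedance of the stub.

λ = v/f = 0.64·c / 2.15 GHz = 0.0893 m
βl = 2π·l/λ = 2π × 0.0516 = 18.6°
tan(βl) = 0.336
For an open-circuited stub, Z_in = −jZ_0·cot(βl) = −jZ_0/tan(βl)

Z_in ≈ −j149 Ω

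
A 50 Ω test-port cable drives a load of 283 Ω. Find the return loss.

Γ = (283 − 50)/(283 + 50) = 0.7
RL = −20·log₁₀|Γ| = −20·log₁₀(0.7)

RL ≈ 3.1 dB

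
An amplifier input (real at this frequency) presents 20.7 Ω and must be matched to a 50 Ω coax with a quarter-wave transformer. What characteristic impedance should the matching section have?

Z_qwt ≈ 32.2 Ω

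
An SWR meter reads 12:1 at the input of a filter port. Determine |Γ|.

|Γ| ≈ 0.846

|Γ| = (S − 1)/(S + 1) = (12 − 1)/(12 + 1) = 11/13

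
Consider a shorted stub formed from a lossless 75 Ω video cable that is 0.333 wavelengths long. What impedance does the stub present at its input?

Z_in ≈ −j131 Ω

βl = 2π × 0.333 = 120°
tan(βl) = -1.74
For a shorted stub, Z_in = jZ_0·tan(βl)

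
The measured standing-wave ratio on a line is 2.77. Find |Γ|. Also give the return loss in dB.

|Γ| ≈ 0.469; return loss ≈ 6.57 dB

|Γ| = (S − 1)/(S + 1) = (2.77 − 1)/(2.77 + 1) = 1.77/3.77
RL = −20·log₁₀|Γ| = −20·log₁₀(0.469)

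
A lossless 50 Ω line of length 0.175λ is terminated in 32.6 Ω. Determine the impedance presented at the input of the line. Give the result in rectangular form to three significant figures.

βl = 2π × 0.175 = 63°
tan(βl) = tan(63°) = 1.96
Z_in = Z_0·(Z_L + jZ_0·tanβl)/(Z_0 + jZ_L·tanβl)
     = 50·(32.6 + j98.1)/(50 + j64)

Z_in ≈ 60 + j21.4 Ω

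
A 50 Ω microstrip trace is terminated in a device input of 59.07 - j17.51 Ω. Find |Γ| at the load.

|Γ| ≈ 0.179

Γ = (Z_L − Z_0)/(Z_L + Z_0) = (9.07 − j17.51)/(109.1 − j17.51)
|Γ| = 19.7/110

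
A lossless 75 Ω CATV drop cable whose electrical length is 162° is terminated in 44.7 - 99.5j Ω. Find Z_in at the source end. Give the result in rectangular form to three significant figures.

tan(βl) = tan(162°) = -0.325
Z_in = Z_0·(Z_L + jZ_0·tanβl)/(Z_0 + jZ_L·tanβl)
     = 75·(44.7 − j124)/(42.7 − j14.5)

Z_in ≈ 137 − j171 Ω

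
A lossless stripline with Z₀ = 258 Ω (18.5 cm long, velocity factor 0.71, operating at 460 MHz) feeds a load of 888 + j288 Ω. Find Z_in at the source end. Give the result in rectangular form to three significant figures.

λ = v/f = 0.71·c / 460 MHz = 0.463 m
βl = 2π·l/λ = 2π × 0.4 = 144°
tan(βl) = tan(144°) = -0.731
Z_in = Z_0·(Z_L + jZ_0·tanβl)/(Z_0 + jZ_L·tanβl)
     = 258·(888 + j99.4)/(469 − j649)

Z_in ≈ 142 + j251 Ω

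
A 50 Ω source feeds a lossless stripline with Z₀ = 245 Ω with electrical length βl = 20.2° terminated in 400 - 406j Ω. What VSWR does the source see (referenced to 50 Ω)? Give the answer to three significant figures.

VSWR ≈ 11.7

tan(βl) = 0.368
Z_in = Z_0·(Z_L + jZ_0·tanβl)/(Z_0 + jZ_L·tanβl) = 154 − j254 Ω
Γ_s = (Z_in − Z_s)/(Z_in + Z_s) = (104 − j254)/(204 − j254), |Γ_s| = 0.842
VSWR = (1 + |Γ_s|)/(1 − |Γ_s|)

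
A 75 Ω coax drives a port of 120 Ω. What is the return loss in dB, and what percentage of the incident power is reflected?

Γ = (120 − 75)/(120 + 75) = 0.231
RL = −20·log₁₀(0.231) = 12.7 dB
P_refl/P_inc = |Γ|² = 0.0533

RL ≈ 12.7 dB; 5.33% of incident power reflected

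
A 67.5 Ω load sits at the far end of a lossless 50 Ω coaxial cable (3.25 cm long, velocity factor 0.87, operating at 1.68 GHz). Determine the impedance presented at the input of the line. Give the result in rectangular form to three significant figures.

λ = v/f = 0.87·c / 1.68 GHz = 0.155 m
βl = 2π·l/λ = 2π × 0.209 = 75.3°
tan(βl) = tan(75.3°) = 3.81
Z_in = Z_0·(Z_L + jZ_0·tanβl)/(Z_0 + jZ_L·tanβl)
     = 50·(67.5 + j191)/(50 + j257)

Z_in ≈ 38.1 − j5.7 Ω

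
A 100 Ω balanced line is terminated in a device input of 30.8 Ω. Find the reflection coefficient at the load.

Γ = (Z_L − Z_0)/(Z_L + Z_0) = (30.8 − 100)/(30.8 + 100) = -69.2/130.8

Γ = -0.529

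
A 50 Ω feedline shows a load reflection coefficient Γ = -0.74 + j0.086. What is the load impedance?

Z_L = Z_0·(1 + Γ)/(1 − Γ) = 50·(0.26 + j0.086)/(1.74 − j0.086)

Z_L ≈ 7.33 + j2.83 Ω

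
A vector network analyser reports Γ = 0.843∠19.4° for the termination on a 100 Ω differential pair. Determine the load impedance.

Z_L = Z_0·(1 + Γ)/(1 − Γ) = 100·(1.8 + j0.28)/(0.205 − j0.28)

Z_L ≈ 240 + j465 Ω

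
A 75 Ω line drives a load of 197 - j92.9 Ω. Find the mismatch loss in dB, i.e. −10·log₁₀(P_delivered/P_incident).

Γ = (122 − j92.9)/(272 − j92.9), |Γ| = 0.534
|Γ|² = 0.285, so P_del/P_inc = 1 − |Γ|² = 0.715
ML = −10·log₁₀(1 − |Γ|²)

mismatch loss ≈ 1.45 dB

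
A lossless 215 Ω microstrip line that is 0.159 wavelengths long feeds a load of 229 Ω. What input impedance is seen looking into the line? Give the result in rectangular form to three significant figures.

Z_in ≈ 209 − j12 Ω

βl = 2π × 0.159 = 57.2°
tan(βl) = tan(57.2°) = 1.55
Z_in = Z_0·(Z_L + jZ_0·tanβl)/(Z_0 + jZ_L·tanβl)
     = 215·(229 + j334)/(215 + j356)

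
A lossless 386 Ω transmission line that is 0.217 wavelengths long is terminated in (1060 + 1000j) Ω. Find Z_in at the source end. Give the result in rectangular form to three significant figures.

βl = 2π × 0.217 = 78.1°
tan(βl) = tan(78.1°) = 4.75
Z_in = Z_0·(Z_L + jZ_0·tanβl)/(Z_0 + jZ_L·tanβl)
     = 386·(1060 + j2830)/(-4370 + j5040)

Z_in ≈ 83.8 − j154 Ω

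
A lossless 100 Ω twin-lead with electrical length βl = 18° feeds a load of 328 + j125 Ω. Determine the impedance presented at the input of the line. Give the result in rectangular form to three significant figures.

tan(βl) = tan(18°) = 0.325
Z_in = Z_0·(Z_L + jZ_0·tanβl)/(Z_0 + jZ_L·tanβl)
     = 100·(328 + j157)/(59.4 + j107)

Z_in ≈ 244 − j172 Ω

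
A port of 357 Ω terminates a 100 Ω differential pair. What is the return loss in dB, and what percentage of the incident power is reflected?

Γ = (357 − 100)/(357 + 100) = 0.562
RL = −20·log₁₀(0.562) = 5 dB
P_refl/P_inc = |Γ|² = 0.316

RL ≈ 5 dB; 31.6% of incident power reflected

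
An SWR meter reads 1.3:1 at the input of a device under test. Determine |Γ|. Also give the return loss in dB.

|Γ| ≈ 0.13; return loss ≈ 17.7 dB

|Γ| = (S − 1)/(S + 1) = (1.3 − 1)/(1.3 + 1) = 0.3/2.3
RL = −20·log₁₀|Γ| = −20·log₁₀(0.13)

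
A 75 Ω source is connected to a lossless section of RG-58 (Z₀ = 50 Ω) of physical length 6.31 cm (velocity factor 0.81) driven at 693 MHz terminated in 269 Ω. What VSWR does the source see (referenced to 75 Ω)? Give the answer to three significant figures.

λ = v/f = 0.81·c / 693 MHz = 0.351 m
βl = 2π·l/λ = 2π × 0.18 = 64.8°
tan(βl) = 2.12
Z_in = Z_0·(Z_L + jZ_0·tanβl)/(Z_0 + jZ_L·tanβl) = 11.3 − j22.6 Ω
Γ_s = (Z_in − Z_s)/(Z_in + Z_s) = (-63.7 − j22.6)/(86.3 − j22.6), |Γ_s| = 0.758
VSWR = (1 + |Γ_s|)/(1 − |Γ_s|)

VSWR ≈ 7.27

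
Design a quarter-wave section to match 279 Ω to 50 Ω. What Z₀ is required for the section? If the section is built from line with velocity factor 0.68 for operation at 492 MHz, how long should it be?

Z_qwt ≈ 118 Ω; length ≈ 10.4 cm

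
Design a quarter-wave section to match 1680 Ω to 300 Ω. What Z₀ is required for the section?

Z_qwt ≈ 710 Ω

Z_qwt = √(Z_0·R_L) = √(300 × 1680) = √504000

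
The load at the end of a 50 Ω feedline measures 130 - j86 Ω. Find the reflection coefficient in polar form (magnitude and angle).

Γ = (Z_L − Z_0)/(Z_L + Z_0) = (80 − j86)/(180 − j86)
|Γ| = 117/199 = 0.589

Γ ≈ 0.589 ∠ -21.5°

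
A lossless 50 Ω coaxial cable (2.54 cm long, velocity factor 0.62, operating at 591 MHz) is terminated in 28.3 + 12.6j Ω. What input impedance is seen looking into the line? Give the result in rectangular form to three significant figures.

λ = v/f = 0.62·c / 591 MHz = 0.315 m
βl = 2π·l/λ = 2π × 0.0807 = 29.1°
tan(βl) = tan(29.1°) = 0.556
Z_in = Z_0·(Z_L + jZ_0·tanβl)/(Z_0 + jZ_L·tanβl)
     = 50·(28.3 + j40.4)/(43 + j15.7)

Z_in ≈ 44.2 + j30.8 Ω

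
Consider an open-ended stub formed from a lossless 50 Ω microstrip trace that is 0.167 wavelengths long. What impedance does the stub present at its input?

Z_in ≈ −j28.7 Ω

βl = 2π × 0.167 = 60.1°
tan(βl) = 1.74
For an open-ended stub, Z_in = −jZ_0·cot(βl) = −jZ_0/tan(βl)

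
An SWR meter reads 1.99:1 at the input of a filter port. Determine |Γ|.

|Γ| = (S − 1)/(S + 1) = (1.99 − 1)/(1.99 + 1) = 0.99/2.99

|Γ| ≈ 0.331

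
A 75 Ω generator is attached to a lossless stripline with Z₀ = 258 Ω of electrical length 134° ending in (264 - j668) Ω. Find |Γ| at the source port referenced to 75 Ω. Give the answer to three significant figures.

|Γ| ≈ 0.918

tan(βl) = -1.04
Z_in = Z_0·(Z_L + jZ_0·tanβl)/(Z_0 + jZ_L·tanβl) = 139 + j469 Ω
Γ_s = (Z_in − Z_s)/(Z_in + Z_s) = (63.5 + j469)/(214 + j469), |Γ_s| = 0.918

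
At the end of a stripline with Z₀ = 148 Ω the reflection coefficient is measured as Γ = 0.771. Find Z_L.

Z_L ≈ 1140 Ω

Z_L = Z_0·(1 + Γ)/(1 − Γ) = 148·(1.77)/(0.229)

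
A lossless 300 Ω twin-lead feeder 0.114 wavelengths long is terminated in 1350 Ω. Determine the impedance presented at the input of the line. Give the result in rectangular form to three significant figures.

βl = 2π × 0.114 = 41°
tan(βl) = tan(41°) = 0.871
Z_in = Z_0·(Z_L + jZ_0·tanβl)/(Z_0 + jZ_L·tanβl)
     = 300·(1350 + j261)/(300 + j1180)

Z_in ≈ 145 − j308 Ω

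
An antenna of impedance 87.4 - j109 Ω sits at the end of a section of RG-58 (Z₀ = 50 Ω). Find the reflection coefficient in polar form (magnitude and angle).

Γ ≈ 0.657 ∠ -32.6°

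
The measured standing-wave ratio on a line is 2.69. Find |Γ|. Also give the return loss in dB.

|Γ| ≈ 0.458; return loss ≈ 6.78 dB

|Γ| = (S − 1)/(S + 1) = (2.69 − 1)/(2.69 + 1) = 1.69/3.69
RL = −20·log₁₀|Γ| = −20·log₁₀(0.458)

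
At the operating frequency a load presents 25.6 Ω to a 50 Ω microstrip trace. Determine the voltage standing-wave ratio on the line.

For a purely resistive load, VSWR = R_L/Z_0 or Z_0/R_L (whichever > 1) = 50/25.6

VSWR ≈ 1.95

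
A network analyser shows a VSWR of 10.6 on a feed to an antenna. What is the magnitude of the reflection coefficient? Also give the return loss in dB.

|Γ| = (S − 1)/(S + 1) = (10.6 − 1)/(10.6 + 1) = 9.6/11.6
RL = −20·log₁₀|Γ| = −20·log₁₀(0.828)

|Γ| ≈ 0.828; return loss ≈ 1.64 dB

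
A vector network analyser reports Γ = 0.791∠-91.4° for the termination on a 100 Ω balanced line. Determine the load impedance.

Z_L ≈ 22.5 − j95 Ω

Z_L = Z_0·(1 + Γ)/(1 − Γ) = 100·(0.981 − j0.791)/(1.02 + j0.791)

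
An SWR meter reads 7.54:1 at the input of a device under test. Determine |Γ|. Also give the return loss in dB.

|Γ| ≈ 0.766; return loss ≈ 2.32 dB

|Γ| = (S − 1)/(S + 1) = (7.54 − 1)/(7.54 + 1) = 6.54/8.54
RL = −20·log₁₀|Γ| = −20·log₁₀(0.766)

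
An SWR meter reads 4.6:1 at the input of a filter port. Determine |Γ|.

|Γ| ≈ 0.643

|Γ| = (S − 1)/(S + 1) = (4.6 − 1)/(4.6 + 1) = 3.6/5.6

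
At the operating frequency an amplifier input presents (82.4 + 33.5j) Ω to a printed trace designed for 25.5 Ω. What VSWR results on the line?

VSWR ≈ 3.81

Γ = (Z_L − Z_0)/(Z_L + Z_0) = (56.9 + j33.5)/(107.9 + j33.5)
|Γ| = 66/113 = 0.584
VSWR = (1 + |Γ|)/(1 − |Γ|) = 1.58/0.416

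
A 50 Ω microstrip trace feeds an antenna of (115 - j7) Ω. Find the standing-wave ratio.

Γ = (Z_L − Z_0)/(Z_L + Z_0) = (65 − j7)/(165 − j7)
|Γ| = 65.4/165 = 0.396
VSWR = (1 + |Γ|)/(1 − |Γ|) = 1.4/0.604

VSWR ≈ 2.31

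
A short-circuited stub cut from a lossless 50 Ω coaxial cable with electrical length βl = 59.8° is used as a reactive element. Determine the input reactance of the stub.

tan(βl) = 1.72
For a short-circuited stub, Z_in = jZ_0·tan(βl)

X_in ≈ 85.9 Ω (inductive)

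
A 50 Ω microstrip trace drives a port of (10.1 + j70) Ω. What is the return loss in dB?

Γ = (-39.9 + j70)/(60.1 + j70), |Γ| = 0.873
RL = −20·log₁₀|Γ| = −20·log₁₀(0.873)

RL ≈ 1.18 dB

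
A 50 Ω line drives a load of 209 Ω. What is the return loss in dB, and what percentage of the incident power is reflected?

Γ = (209 − 50)/(209 + 50) = 0.614
RL = −20·log₁₀(0.614) = 4.24 dB
P_refl/P_inc = |Γ|² = 0.377

RL ≈ 4.24 dB; 37.7% of incident power reflected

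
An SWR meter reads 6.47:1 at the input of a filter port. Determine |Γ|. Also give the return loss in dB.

|Γ| ≈ 0.732; return loss ≈ 2.71 dB

|Γ| = (S − 1)/(S + 1) = (6.47 − 1)/(6.47 + 1) = 5.47/7.47
RL = −20·log₁₀|Γ| = −20·log₁₀(0.732)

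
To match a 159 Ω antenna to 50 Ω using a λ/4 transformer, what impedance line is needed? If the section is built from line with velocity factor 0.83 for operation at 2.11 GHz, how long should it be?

Z_qwt = √(Z_0·R_L) = √(50 × 159) = √7950
λ = 0.83·c/f = 0.118 m, so l = λ/4 = 0.0295 m

Z_qwt ≈ 89.2 Ω; length ≈ 2.95 cm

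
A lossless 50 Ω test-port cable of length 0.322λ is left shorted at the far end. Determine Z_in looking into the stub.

βl = 2π × 0.322 = 116°
tan(βl) = -2.06
For a shorted stub, Z_in = jZ_0·tan(βl)

Z_in ≈ −j103 Ω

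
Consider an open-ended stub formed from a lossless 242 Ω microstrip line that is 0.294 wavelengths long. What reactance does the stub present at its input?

βl = 2π × 0.294 = 106°
tan(βl) = -3.52
For an open-ended stub, Z_in = −jZ_0·cot(βl) = −jZ_0/tan(βl)

X_in ≈ 68.7 Ω (inductive)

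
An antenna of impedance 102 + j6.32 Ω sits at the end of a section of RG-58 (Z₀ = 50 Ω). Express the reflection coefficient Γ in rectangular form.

Γ ≈ 0.343 + j0.0273

Γ = (Z_L − Z_0)/(Z_L + Z_0) = (52 + j6.32)/(152 + j6.32)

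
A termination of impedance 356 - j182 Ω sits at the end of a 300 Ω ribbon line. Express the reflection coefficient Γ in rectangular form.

Γ ≈ 0.151 − j0.236

Γ = (Z_L − Z_0)/(Z_L + Z_0) = (56 − j182)/(656 − j182)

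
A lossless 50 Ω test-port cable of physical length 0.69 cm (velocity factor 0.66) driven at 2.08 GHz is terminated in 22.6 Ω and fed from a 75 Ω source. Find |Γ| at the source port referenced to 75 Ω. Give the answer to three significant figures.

λ = v/f = 0.66·c / 2.08 GHz = 0.0952 m
βl = 2π·l/λ = 2π × 0.0725 = 26.1°
tan(βl) = 0.49
Z_in = Z_0·(Z_L + jZ_0·tanβl)/(Z_0 + jZ_L·tanβl) = 26.7 + j18.6 Ω
Γ_s = (Z_in − Z_s)/(Z_in + Z_s) = (-48.3 + j18.6)/(102 + j18.6), |Γ_s| = 0.5

|Γ| ≈ 0.5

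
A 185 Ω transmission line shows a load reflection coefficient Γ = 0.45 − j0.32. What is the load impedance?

Z_L = Z_0·(1 + Γ)/(1 − Γ) = 185·(1.45 − j0.32)/(0.55 + j0.32)

Z_L ≈ 318 − j292 Ω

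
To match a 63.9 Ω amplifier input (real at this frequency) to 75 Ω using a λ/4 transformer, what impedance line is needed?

Z_qwt ≈ 69.2 Ω

Z_qwt = √(Z_0·R_L) = √(75 × 63.9) = √4792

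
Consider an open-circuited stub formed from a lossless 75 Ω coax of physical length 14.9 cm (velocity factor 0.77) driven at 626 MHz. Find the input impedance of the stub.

λ = v/f = 0.77·c / 626 MHz = 0.369 m
βl = 2π·l/λ = 2π × 0.404 = 145°
tan(βl) = -0.691
For an open-circuited stub, Z_in = −jZ_0·cot(βl) = −jZ_0/tan(βl)

Z_in ≈ +j109 Ω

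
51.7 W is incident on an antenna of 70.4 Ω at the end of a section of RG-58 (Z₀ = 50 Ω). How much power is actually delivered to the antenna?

P_delivered ≈ 50.2 W

Γ = (70.4 − 50)/(70.4 + 50) = 0.169
|Γ|² = 0.0287
P_refl = |Γ|²·P_inc = 1.48 W, P_del = (1 − |Γ|²)·P_inc = 50.2 W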